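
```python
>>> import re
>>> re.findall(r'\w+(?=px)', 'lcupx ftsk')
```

['lcu']

The lookaround is zero-width — it requires the adjacent text to match without consuming it, so the asserted text isn't part of the match.
Walking the string: at [0:3] → 'lcu'.
`findall` yields the raw match text (1 of them) because the pattern has no groups.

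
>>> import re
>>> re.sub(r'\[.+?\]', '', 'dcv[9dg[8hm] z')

'dcv z'

Matches: at [3:12] → '[9dg[8hm]'.
`sub` substitutes '' at each match site.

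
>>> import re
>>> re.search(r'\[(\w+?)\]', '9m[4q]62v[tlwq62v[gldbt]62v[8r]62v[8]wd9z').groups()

The match spans [2:6] → '[4q]'.
Captured: group 1 = '4q'.

('4q',)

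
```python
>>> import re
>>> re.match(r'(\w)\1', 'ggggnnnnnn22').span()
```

(0, 2)

`re.match` only tries the pattern at the start of the string.
The match spans [0:2] → 'gg'.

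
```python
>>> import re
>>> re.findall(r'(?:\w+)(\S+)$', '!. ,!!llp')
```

This matches one or more of a word character (non-capturing group); then one or more of a non-whitespace character (captured); then anchored at the end.
Matches: at [6:9] match 'llp', group 1 = 'p'.
One capturing group, so `findall` returns just the captured substring from the one match — 1 in all.

['p']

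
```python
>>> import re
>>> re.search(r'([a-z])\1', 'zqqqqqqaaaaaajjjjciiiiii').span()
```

`\1` has to match the exact text group 1 already captured.
`re.search` scans for the first position where the pattern succeeds.
The match spans [1:3] → 'qq'.
Captured: group 1 = 'q'.

(1, 3)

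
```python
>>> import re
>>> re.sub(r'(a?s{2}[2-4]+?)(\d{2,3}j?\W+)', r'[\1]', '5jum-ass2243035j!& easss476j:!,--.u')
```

'5jum-[ass2243]eas[ss4]u'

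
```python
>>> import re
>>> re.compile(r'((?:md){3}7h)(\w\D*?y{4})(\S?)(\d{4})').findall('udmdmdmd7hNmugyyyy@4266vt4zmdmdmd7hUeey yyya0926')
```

[('mdmdmd7h', 'Nmugyyyy', '@', '4266')]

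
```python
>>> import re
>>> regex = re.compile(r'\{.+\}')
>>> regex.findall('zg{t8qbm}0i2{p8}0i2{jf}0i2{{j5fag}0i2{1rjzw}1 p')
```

['{t8qbm}0i2{p8}0i2{jf}0i2{{j5fag}0i2{1rjzw}']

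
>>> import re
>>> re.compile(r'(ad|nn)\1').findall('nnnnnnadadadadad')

`\1` is not a pattern — it's the concrete string captured by group 1, re-applied verbatim.
Matches: at [0:4] match 'nnnn', group 1 = 'nn'; at [6:10] match 'adad', group 1 = 'ad'; at [10:14] match 'adad', group 1 = 'ad'.
Because there's exactly one group, `findall` drops the full match and keeps group 1 from each hit.

['nn', 'ad', 'ad']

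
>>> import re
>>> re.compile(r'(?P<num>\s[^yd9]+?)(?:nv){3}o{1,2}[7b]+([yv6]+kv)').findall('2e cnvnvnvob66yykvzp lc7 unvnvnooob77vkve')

With 2 capturing groups, `findall` returns a 2-tuple per match.

[(' c', '66yykv')]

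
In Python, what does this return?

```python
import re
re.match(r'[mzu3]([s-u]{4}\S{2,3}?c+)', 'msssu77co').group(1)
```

The match spans [0:8] → 'msssu77c'.
Captured: group 1 = 'sssu77c'.

'sssu77c'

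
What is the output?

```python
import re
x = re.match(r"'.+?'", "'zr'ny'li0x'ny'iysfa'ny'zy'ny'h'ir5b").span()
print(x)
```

(0, 4)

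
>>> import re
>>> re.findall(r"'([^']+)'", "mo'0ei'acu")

`findall` collects group 1 from the one match (1 total).

['0ei']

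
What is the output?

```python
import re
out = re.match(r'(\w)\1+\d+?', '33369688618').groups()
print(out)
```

('3',)

The match spans [0:4] → '3336'.
Captured: group 1 = '3'.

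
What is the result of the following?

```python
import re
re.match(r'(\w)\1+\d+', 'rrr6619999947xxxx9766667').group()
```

A backreference is literal: `\1` must see the identical characters the first group matched.
With `match`, the pattern is implicitly anchored at the beginning.
The match spans [0:13] → 'rrr6619999947'.
Captured: group 1 = 'r'.

'rrr6619999947'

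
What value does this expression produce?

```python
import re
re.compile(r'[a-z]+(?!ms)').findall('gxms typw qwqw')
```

['gxms', 'typw', 'qwqw']

A negative assertion filters positions out without eating any characters.
With no groups in the pattern, `findall` gives back each whole match — 3 here.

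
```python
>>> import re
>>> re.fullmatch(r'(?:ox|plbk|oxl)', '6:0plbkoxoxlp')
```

None

`fullmatch` succeeds only if the pattern covers the string from start to end.
Here the pattern can't cover the whole string, so the call returns None.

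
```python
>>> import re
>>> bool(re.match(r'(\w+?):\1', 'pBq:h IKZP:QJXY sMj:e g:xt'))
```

After group 1 captures some text, `\1` only succeeds where that same text appears again.
With `match`, the pattern is implicitly anchored at the beginning.
Here the pattern fails at index 0, so the call returns None, and `bool(None)` is False.

False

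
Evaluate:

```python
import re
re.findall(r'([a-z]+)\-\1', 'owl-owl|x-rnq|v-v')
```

The backreference `\1` re-matches whatever the first group consumed, character for character.
Matches: at [0:7] match 'owl-owl', group 1 = 'owl'; at [14:17] match 'v-v', group 1 = 'v'.
`findall` collects group 1 from each match (2 total).

['owl', 'v']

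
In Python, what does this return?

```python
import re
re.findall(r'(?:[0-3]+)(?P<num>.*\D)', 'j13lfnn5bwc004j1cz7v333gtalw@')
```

['lfnn5bwc004j1cz7v333gtalw@']

`findall` collects group 1 from the one match (1 total).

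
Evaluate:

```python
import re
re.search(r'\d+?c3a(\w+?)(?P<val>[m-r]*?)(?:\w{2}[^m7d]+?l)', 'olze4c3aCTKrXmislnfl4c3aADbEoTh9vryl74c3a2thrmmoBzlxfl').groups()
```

('CTK', 'r')

The match spans [4:17] → '4c3aCTKrXmisl'.
Captured: group 1 = 'CTK', group 2 = 'r'.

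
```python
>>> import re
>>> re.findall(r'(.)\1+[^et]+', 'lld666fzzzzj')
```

`\1` has to match the exact text group 1 already captured.
With a single group, `findall` returns only what that group captured — 1 item.

['l']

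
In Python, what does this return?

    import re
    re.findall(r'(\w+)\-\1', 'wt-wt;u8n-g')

A backreference is literal: `\1` must see the identical characters the first group matched.
One capturing group, so `findall` returns just the captured substring from the one match — 1 in all.

['wt']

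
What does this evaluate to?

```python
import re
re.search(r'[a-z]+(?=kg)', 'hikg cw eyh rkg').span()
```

The positive lookaround only admits positions where the adjacent text matches; those characters stay outside the span.
`re.search` tries every starting position until one works.
The match spans [0:2] → 'hi'.

(0, 2)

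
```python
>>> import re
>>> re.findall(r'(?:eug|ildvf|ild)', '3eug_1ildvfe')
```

Alternation tries branches left to right and keeps the first one that lets the overall match succeed at that position.
Matches: at [1:4] → 'eug'; at [6:11] → 'ildvf'.
With no groups in the pattern, `findall` gives back each whole match — 2 here.

['eug', 'ildvf']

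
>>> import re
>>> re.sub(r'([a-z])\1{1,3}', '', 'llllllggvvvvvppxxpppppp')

'v'

`\1` is not a pattern — it's the concrete string captured by group 1, re-applied verbatim.
Matches: at [0:4] → 'llll'; at [4:6] → 'll'; at [6:8] → 'gg'; at [8:12] → 'vvvv'; at [13:15] → 'pp'; ….
Every occurrence is swapped for ''.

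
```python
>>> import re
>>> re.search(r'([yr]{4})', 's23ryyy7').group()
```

This matches exactly 4 of one of [yr] (captured).
The match spans [3:7] → 'ryyy'.

'ryyy'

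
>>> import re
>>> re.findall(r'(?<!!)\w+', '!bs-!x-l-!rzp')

['s', 'l', 'zp']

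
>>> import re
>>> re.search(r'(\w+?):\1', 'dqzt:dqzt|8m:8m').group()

After group 1 captures some text, `\1` only succeeds where that same text appears again.
Unlike `match`, `search` isn't anchored — it looks for the pattern anywhere in the string.
The match spans [0:9] → 'dqzt:dqzt'.
Captured: group 1 = 'dqzt'.

'dqzt:dqzt'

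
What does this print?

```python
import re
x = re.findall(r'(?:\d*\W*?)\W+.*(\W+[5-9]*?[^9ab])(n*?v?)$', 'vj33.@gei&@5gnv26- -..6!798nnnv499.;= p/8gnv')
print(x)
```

`findall` packs the 2 group values into a tuple for every match.

[('/8g', 'nv')]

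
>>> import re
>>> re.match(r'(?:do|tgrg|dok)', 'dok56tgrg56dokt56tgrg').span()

(0, 2)

Alternation tries branches left to right and keeps the first one that lets the overall match succeed at that position.
`re.match` won't scan ahead — the pattern has to work from the very first character.
The match spans [0:2] → 'do'.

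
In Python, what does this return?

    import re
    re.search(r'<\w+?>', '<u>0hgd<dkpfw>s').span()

The match spans [0:3] → '<u>'.

(0, 3)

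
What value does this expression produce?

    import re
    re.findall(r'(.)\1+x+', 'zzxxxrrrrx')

['z', 'r']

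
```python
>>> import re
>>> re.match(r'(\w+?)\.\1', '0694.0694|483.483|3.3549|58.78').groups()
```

('0694',)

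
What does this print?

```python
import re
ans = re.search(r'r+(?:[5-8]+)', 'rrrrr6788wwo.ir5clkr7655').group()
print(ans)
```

Pattern: one or more of a literal 'r'; then one or more of a character in [5-8] (non-capturing group).
The match spans [0:9] → 'rrrrr6788'.

rrrrr6788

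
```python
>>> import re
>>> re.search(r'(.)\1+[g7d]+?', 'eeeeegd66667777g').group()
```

'eeeeeg'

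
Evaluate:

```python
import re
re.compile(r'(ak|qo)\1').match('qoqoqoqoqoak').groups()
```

('qo',)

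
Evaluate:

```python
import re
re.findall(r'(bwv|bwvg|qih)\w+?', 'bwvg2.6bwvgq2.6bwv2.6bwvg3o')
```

['bwv', 'bwv', 'bwv', 'bwv']

The regex engine tests alternatives in the order written; an earlier branch that matches wins even if a later one would match more.
`findall` collects group 1 from each match (4 total).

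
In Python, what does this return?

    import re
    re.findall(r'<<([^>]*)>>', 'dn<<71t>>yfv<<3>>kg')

['71t', '3']

Walking the string: at [2:9] match '<<71t>>', group 1 = '71t'; at [12:17] match '<<3>>', group 1 = '3'.
Because there's exactly one group, `findall` drops the full match and keeps group 1 from each hit.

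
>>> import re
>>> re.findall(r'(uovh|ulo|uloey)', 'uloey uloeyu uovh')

Alternation tries branches left to right and keeps the first one that lets the overall match succeed at that position.
`findall` collects group 1 from each match (3 total).

['ulo', 'ulo', 'uovh']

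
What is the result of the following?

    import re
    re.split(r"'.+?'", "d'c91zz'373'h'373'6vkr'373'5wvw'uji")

['d', '373', '373', '373', 'uji']

A `+?`/`*?`/`{m,n}?` starts at its minimum and grows only as far as needed for what follows to match.
Each match becomes a cut point; 5 segments remain.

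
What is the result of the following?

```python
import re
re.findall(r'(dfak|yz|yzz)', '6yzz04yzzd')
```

Alternation isn't longest-match — the leftmost alternative that fits at this position is chosen.
Scanning left to right: at [1:3] match 'yz', group 1 = 'yz'; at [6:8] match 'yz', group 1 = 'yz'.
With a single group, `findall` returns only what that group captured — 2 items.

['yz', 'yz']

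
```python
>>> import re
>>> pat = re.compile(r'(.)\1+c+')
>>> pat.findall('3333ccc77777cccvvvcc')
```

['3', '7', 'v']

The backreference `\1` re-matches whatever the first group consumed, character for character.
Walking the string: at [0:7] match '3333ccc', group 1 = '3'; at [7:15] match '77777ccc', group 1 = '7'; at [15:20] match 'vvvcc', group 1 = 'v'.
Because there's exactly one group, `findall` drops the full match and keeps group 1 from each hit.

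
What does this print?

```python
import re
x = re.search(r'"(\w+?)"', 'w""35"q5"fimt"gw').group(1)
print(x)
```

`search` walks the string left to right and returns the first match it finds.
The match spans [2:6] → '"35"'.
Captured: group 1 = '35'.

35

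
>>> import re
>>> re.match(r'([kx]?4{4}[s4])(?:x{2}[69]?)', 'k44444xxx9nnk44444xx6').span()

(0, 8)

This matches optionally one of [kx], then exactly 4 of a literal '4', then one of [s4] (captured); then exactly 2 of the literal 'x', then optionally one of [69] (non-capturing group).
`re.match` only tries the pattern at the start of the string.
The match spans [0:8] → 'k44444xx'.
Captured: group 1 = 'k44444'.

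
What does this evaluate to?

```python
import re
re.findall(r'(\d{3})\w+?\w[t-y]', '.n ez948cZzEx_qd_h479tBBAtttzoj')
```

This matches exactly 3 of a digit (captured); then one or more of a word character (lazy), then a word character, then a character in [t-y].
With a single group, `findall` returns only what that group captured — 2 items.

['948', '479']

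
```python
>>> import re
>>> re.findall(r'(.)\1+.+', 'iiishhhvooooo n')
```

A backreference is literal: `\1` must see the identical characters the first group matched.
Matches: at [0:15] match 'iiishhhvooooo n', group 1 = 'i'.
With a single group, `findall` returns only what that group captured — 1 item.

['i']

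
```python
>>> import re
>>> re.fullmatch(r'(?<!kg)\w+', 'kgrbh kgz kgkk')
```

None

For `fullmatch`, every character of the input must be accounted for by the pattern.
Here there's no way to consume every character, so the call returns None.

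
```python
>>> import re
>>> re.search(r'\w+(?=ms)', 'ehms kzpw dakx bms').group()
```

'eh'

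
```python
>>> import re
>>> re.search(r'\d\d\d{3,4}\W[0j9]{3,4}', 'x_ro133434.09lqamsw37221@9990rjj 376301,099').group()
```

'37221@9990'

Pattern: a digit, then a digit; then 3 to 4 of a digit, then a non-word character, then 3 to 4 of one of [0j9].
The match spans [19:29] → '37221@9990'.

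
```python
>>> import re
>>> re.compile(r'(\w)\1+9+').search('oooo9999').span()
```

(0, 8)

`\1` is not a pattern — it's the concrete string captured by group 1, re-applied verbatim.
`re.search` scans for the first position where the pattern succeeds.
The match spans [0:8] → 'oooo9999'.
Captured: group 1 = 'o'.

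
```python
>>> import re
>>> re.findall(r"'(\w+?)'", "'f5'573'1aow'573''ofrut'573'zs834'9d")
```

Because there's exactly one group, `findall` drops the full match and keeps group 1 from each hit.

['f5', '1aow', 'ofrut', 'zs834']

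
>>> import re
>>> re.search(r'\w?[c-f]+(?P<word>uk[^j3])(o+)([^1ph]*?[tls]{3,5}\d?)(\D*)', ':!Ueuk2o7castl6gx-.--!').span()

(2, 22)

This matches optionally a word character, then one or more of a character in [c-f]; then the literal 'uk', then any character except [j3] (captured as 'word'); then one or more of a literal 'o' (captured); then zero or more of any character except [1ph] (lazy), then 3 to 5 of one of [tls], then optionally a digit (captured); then zero or more of a non-digit (captured).
Unlike `match`, `search` isn't anchored — it looks for the pattern anywhere in the string.
The match spans [2:22] → 'Ueuk2o7castl6gx-.--!'.
Captured: group 1 = 'uk2', group 2 = 'o', group 3 = '7castl6', group 4 = 'gx-.--!'.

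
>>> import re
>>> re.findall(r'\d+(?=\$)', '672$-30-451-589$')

['672', '589']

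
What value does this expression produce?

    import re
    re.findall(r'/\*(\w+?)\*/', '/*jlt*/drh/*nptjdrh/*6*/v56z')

With a single group, `findall` returns only what that group captured — 2 items.

['jlt', '6']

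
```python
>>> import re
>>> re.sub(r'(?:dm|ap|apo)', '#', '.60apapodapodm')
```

Alternation isn't longest-match — the leftmost alternative that fits at this position is chosen.
Matches: at [3:5] → 'ap'; at [5:7] → 'ap'; at [9:11] → 'ap'; at [12:14] → 'dm'.
Every occurrence is swapped for '#'.

'.60##od#o#'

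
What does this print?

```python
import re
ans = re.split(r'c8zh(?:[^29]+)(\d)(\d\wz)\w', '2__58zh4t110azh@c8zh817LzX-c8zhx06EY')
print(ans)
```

['2__58zh4t110azh@', '1', '7Lz', '-c8zhx06EY']

The pattern matches a literal 'c', then the literal '8zh'; then one or more of any character except [29] (non-capturing group); then a digit (captured); then a digit, then a word character, then the literal 'z' (captured); then a word character.
Matches to split on: at [16:26] → 'c8zh817LzX'.
The group in the pattern means `split` returns the separators' captures alongside the pieces.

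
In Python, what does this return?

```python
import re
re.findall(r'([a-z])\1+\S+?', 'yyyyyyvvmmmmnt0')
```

`\1` has to match the exact text group 1 already captured.
Because there's exactly one group, `findall` drops the full match and keeps group 1 from each hit.

['y', 'm']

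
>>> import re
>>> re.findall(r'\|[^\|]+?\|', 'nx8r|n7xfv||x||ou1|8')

No capturing groups, so `findall` returns the 3 full match strings.

['|n7xfv|', '|x|', '|ou1|']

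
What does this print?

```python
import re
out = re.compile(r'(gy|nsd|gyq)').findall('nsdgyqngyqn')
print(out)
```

Branches in `(...|...)` are attempted left-to-right; the first branch that allows the whole pattern to succeed is taken.
With a single group, `findall` returns only what that group captured — 3 items.

['nsd', 'gy', 'gy']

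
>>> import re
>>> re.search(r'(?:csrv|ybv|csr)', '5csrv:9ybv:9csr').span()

(1, 5)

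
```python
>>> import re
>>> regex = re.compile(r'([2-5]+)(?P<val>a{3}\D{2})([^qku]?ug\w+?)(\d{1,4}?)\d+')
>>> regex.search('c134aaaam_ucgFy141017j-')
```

The pattern matches one or more of a character in [2-5] (captured); then exactly 3 of a literal 'a', then exactly 2 of a non-digit (captured as 'val'); then optionally any character except [qku], then the literal 'ug', then one or more of a word character (lazy) (captured); then 1 to 4 of a digit (lazy) (captured); then one or more of a digit.
Unlike `match`, `search` isn't anchored — it looks for the pattern anywhere in the string.
Here no position works, so the call returns None.

None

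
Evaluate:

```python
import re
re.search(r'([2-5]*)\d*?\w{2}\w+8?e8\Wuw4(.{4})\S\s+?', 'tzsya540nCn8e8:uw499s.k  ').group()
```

The pattern matches zero or more of a character in [2-5] (captured); then zero or more of a digit (lazy), then exactly 2 of a word character; then one or more of a word character, then optionally the literal '8'; then the literal 'e8', then a non-word character, then the literal 'uw4'; then exactly 4 of any character (captured); then a non-whitespace character, then one or more of whitespace (lazy).
A non-greedy quantifier consumes as few characters as it can — just enough that the remainder of the pattern still matches from where it stops; whatever follows it matches normally.
`search` walks the string left to right and returns the first match it finds.
The match spans [0:24] → 'tzsya540nCn8e8:uw499s.k '.
Captured: group 1 = '', group 2 = '99s.'.

'tzsya540nCn8e8:uw499s.k '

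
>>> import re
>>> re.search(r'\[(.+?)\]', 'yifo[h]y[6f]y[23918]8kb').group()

'[h]'

A `+?`/`*?`/`{m,n}?` starts at its minimum and grows only as far as needed for what follows to match.
Unlike `match`, `search` isn't anchored — it looks for the pattern anywhere in the string.
The match spans [4:7] → '[h]'.
Captured: group 1 = 'h'.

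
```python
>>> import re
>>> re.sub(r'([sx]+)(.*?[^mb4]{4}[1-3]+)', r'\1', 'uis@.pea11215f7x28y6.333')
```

'uis5f7x'

Pattern: one or more of one of [sx] (captured); then zero or more of any character (lazy), then exactly 4 of any character except [mb4], then one or more of a character in [1-3] (captured).
With the lazy modifier that quantifier settles for the fewest repetitions that let the rest of the pattern succeed (the atoms after it are unaffected and can still be greedy).
Matches: at [2:12] → 's@.pea1121'; at [15:24] → 'x28y6.333'.
`\1` in the replacement pulls in group 1's text for each match.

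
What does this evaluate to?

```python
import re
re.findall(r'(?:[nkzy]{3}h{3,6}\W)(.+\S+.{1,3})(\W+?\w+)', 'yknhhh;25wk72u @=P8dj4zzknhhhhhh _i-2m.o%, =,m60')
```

The pattern matches exactly 3 of one of [nkzy], then 3 to 6 of a literal 'h', then a non-word character (non-capturing group); then one or more of any character, then one or more of a non-whitespace character, then 1 to 3 of any character (captured); then one or more of a non-word character (lazy), then one or more of a word character (captured).
Walking the string: at [0:48] match 'yknhhh;25wk72u @=P8dj4zzknhhhhhh _i-2m.o%, =,m60', groups = ('25wk72u @=P8dj4zzknhhhhhh _i-2m.o%, =', ',m60').
`findall` packs the 2 group values into a tuple for every match.

[('25wk72u @=P8dj4zzknhhhhhh _i-2m.o%, =', ',m60')]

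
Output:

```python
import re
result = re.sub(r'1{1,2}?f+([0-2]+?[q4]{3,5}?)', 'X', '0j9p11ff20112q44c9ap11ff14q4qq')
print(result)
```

Pattern: 1 to 2 of a literal '1' (lazy); then one or more of a literal 'f'; then one or more of a character in [0-2] (lazy), then 3 to 5 of one of [q4] (lazy) (captured).
Matches: at [4:16] → '11ff20112q44'; at [20:28] → '11ff14q4'.
Each match is replaced by 'X'.

0j9pXc9apXqq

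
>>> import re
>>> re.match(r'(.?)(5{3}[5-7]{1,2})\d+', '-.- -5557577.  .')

None

Pattern: optionally any character (captured); then exactly 3 of the literal '5', then 1 to 2 of a character in [5-7] (captured); then one or more of a digit.
`re.match` only tries the pattern at the start of the string.
Here the string doesn't start with a match, so the call returns None.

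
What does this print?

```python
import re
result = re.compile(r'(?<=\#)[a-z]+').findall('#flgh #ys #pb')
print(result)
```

The `(?=…)`/`(?<=…)` assertion just peeks at neighbouring text; it doesn't advance the match position.
Since nothing is captured, `findall` lists the 3 matched substrings directly.

['flgh', 'ys', 'pb']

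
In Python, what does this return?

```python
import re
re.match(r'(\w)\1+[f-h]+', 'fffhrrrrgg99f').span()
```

After group 1 captures some text, `\1` only succeeds where that same text appears again.
`re.match` only tries the pattern at the start of the string.
The match spans [0:4] → 'fffh'.
Captured: group 1 = 'f'.

(0, 4)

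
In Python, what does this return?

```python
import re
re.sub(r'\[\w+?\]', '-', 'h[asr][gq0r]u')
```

'h--u'

Matches: at [1:6] → '[asr]'; at [6:12] → '[gq0r]'.
`sub` substitutes '-' at each match site.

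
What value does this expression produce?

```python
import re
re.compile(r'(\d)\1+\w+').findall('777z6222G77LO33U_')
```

['7']

`\1` is not a pattern — it's the concrete string captured by group 1, re-applied verbatim.
Matches: at [0:17] match '777z6222G77LO33U_', group 1 = '7'.
With a single group, `findall` returns only what that group captured — 1 item.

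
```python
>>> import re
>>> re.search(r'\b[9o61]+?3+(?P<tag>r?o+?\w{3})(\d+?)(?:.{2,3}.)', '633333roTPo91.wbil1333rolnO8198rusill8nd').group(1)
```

This matches a word boundary (`\b`, zero-width); then one or more of one of [9o61] (lazy), then one or more of the literal '3'; then optionally a literal 'r', then one or more of the literal 'o' (lazy), then exactly 3 of a word character (captured as 'tag'); then one or more of a digit (lazy) (captured); then 2 to 3 of any character, then any character (non-capturing group).
With the lazy modifier that quantifier settles for the fewest repetitions that let the rest of the pattern succeed (the atoms after it are unaffected and can still be greedy).
`search` walks the string left to right and returns the first match it finds.
The match spans [0:16] → '633333roTPo91.wb'.
Captured: group 1 = 'roTPo', group 2 = '9'.

'roTPo'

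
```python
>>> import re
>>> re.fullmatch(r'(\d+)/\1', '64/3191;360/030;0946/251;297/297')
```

None

`re.fullmatch` requires the pattern to consume the entire string.
Here there's no way to consume every character, so the call returns None.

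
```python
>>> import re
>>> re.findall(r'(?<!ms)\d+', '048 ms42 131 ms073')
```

['048', '2', '131', '73']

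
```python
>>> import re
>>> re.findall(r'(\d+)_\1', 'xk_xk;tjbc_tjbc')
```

The backreference `\1` re-matches whatever the first group consumed, character for character.
Because there's exactly one group, `findall` drops the full match and keeps group 1 from each hit.
Nothing in the string satisfies the pattern, so the list is empty.

[]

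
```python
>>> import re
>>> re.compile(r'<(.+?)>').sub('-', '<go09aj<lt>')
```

'-'

`sub` substitutes '-' at each match site.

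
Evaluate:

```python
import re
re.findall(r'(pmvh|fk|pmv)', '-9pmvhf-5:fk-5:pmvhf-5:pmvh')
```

['pmvh', 'fk', 'pmvh', 'pmvh']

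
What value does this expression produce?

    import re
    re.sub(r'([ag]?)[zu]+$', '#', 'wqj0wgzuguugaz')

This matches optionally one of [ag] (captured); then one or more of one of [zu]; then anchored at the end.
Matches: at [12:14] → 'az'.
Each match is replaced by '#'.

'wqj0wgzuguug#'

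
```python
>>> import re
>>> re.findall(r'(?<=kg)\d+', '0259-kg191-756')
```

['191']

Lookahead/lookbehind check context without consuming it, so the matched span excludes the asserted characters.
With no groups in the pattern, `findall` gives back each whole match — 1 here.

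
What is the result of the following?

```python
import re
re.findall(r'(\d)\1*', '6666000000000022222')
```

The backreference `\1` re-matches whatever the first group consumed, character for character.
Scanning left to right: at [0:4] match '6666', group 1 = '6'; at [4:14] match '0000000000', group 1 = '0'; at [14:19] match '22222', group 1 = '2'.
`findall` collects group 1 from each match (3 total).

['6', '0', '2']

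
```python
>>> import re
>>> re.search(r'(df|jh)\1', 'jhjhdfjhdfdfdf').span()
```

The backreference `\1` re-matches whatever the first group consumed, character for character.
The match spans [0:4] → 'jhjh'.

(0, 4)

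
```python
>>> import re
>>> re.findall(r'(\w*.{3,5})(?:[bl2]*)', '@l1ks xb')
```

The pattern matches zero or more of a word character, then 3 to 5 of any character (captured); then zero or more of one of [bl2] (non-capturing group).
Matches: at [0:5] match '@l1ks', group 1 = '@l1ks'; at [5:8] match ' xb', group 1 = ' xb'.
With a single group, `findall` returns only what that group captured — 2 items.

['@l1ks', ' xb']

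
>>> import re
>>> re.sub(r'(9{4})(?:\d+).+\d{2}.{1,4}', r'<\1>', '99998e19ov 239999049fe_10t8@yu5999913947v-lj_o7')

'<9999>_o7'

The pattern matches exactly 4 of a literal '9' (captured); then one or more of a digit (non-capturing group); then one or more of any character, then exactly 2 of a digit, then 1 to 4 of any character.
Matches: at [0:44] → '99998e19ov 239999049fe_10t8@yu5999913947v-lj'.
The replacement refers to a captured group, so each match is rewritten using its own captured text.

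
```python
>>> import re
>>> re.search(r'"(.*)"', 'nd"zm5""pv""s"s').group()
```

`search` walks the string left to right and returns the first match it finds.
The match spans [2:14] → '"zm5""pv""s"'.
Captured: group 1 = 'zm5""pv""s'.

'"zm5""pv""s"'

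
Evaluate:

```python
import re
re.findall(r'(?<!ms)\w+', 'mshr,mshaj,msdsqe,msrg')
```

`(?!…)`/`(?<!…)` only lets a position through if the neighbouring text does NOT match; no characters are consumed.
Matches: at [0:4] → 'mshr'; at [5:10] → 'mshaj'; at [11:17] → 'msdsqe'; at [18:22] → 'msrg'.
No capturing groups, so `findall` returns the 4 full match strings.

['mshr', 'mshaj', 'msdsqe', 'msrg']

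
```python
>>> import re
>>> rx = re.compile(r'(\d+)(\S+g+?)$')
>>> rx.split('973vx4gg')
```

['', '973', 'vx4gg', '']

Pattern: one or more of a digit (captured); then one or more of a non-whitespace character, then one or more of the literal 'g' (lazy) (captured); then anchored at the end.
Matches to split on: at [0:8] → '973vx4gg'.
Because the pattern has a capturing group, `split` also inserts each captured text between the pieces.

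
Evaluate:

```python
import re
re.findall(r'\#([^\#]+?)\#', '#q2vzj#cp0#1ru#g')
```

['q2vzj', '1ru']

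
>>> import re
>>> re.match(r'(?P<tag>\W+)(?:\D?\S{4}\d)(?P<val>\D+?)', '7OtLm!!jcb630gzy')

This matches one or more of a non-word character (captured as 'tag'); then optionally a non-digit, then exactly 4 of a non-whitespace character, then a digit (non-capturing group); then one or more of a non-digit (lazy) (captured as 'val').
`re.match` won't scan ahead — the pattern has to work from the very first character.
Here the string doesn't start with a match, so the call returns None.

None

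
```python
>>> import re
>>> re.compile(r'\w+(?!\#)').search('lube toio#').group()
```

'lube'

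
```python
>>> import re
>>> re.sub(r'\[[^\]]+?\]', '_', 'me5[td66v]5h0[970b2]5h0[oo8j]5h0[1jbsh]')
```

'me5_5h0_5h0_5h0_'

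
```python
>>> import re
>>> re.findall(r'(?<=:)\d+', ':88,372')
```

['88']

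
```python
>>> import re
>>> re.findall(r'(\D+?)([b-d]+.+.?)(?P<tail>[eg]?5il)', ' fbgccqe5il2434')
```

[(' f', 'bgccqe', '5il')]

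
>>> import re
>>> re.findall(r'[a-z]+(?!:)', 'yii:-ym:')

['yi', 'y']

The negative lookaround is zero-width — it rules out positions where the adjacent text would match, without consuming anything.
`findall` yields the raw match text (2 of them) because the pattern has no groups.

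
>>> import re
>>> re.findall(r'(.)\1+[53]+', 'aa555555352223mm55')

['a', '2', 'm']

A backreference is literal: `\1` must see the identical characters the first group matched.
Walking the string: at [0:10] match 'aa55555535', group 1 = 'a'; at [10:14] match '2223', group 1 = '2'; at [14:18] match 'mm55', group 1 = 'm'.
With a single group, `findall` returns only what that group captured — 3 items.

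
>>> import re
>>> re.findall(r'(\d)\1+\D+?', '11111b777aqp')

['1', '7']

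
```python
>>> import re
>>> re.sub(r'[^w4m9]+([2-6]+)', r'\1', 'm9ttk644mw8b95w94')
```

'm944mw8b95w94'

Pattern: one or more of any character except [w4m9]; then one or more of a character in [2-6] (captured).
The replacement refers to a captured group, so each match is rewritten using its own captured text.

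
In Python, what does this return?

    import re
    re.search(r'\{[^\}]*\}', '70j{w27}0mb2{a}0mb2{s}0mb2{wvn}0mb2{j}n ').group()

`re.search` tries every starting position until one works.
The match spans [3:8] → '{w27}'.

'{w27}'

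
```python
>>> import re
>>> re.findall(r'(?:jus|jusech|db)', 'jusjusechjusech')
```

The regex engine tests alternatives in the order written; an earlier branch that matches wins even if a later one would match more.
Matches: at [0:3] → 'jus'; at [3:6] → 'jus'; at [9:12] → 'jus'.
With no groups in the pattern, `findall` gives back each whole match — 3 here.

['jus', 'jus', 'jus']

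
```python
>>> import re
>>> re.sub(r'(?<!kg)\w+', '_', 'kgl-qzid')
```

A negative assertion filters positions out without eating any characters.
Each match is replaced by '_'.

'_-_'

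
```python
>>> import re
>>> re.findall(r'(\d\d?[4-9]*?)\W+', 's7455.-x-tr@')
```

The pattern matches a digit, then optionally a digit, then zero or more of a character in [4-9] (lazy) (captured); then one or more of a non-word character.
Scanning left to right: at [1:7] match '7455.-', group 1 = '7455'.
Because there's exactly one group, `findall` drops the full match and keeps group 1 from the one hit.

['7455']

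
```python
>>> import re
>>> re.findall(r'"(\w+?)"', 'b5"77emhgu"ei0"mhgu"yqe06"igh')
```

['77emhgu', 'mhgu']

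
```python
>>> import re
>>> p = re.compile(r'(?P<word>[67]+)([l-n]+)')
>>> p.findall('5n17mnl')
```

Pattern: one or more of one of [67] (captured as 'word'); then one or more of a character in [l-n] (captured).
Matches: at [3:7] match '7mnl', groups = ('7', 'mnl').
Multiple groups make `findall` return tuples — one 2-tuple for the one match.

[('7', 'mnl')]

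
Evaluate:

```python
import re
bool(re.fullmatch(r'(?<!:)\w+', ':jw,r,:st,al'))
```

`(?!…)`/`(?<!…)` only lets a position through if the neighbouring text does NOT match; no characters are consumed.
For `fullmatch`, every character of the input must be accounted for by the pattern.
Here there's no way to consume every character, so the call returns None, and `bool(None)` is False.

False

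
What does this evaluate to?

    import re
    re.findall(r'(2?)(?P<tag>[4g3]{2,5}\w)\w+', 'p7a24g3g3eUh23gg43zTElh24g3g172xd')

[('2', '4g3g3e')]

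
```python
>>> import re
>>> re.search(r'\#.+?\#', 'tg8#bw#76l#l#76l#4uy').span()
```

(3, 7)

With the lazy modifier that quantifier settles for the fewest repetitions that let the rest of the pattern succeed (the atoms after it are unaffected and can still be greedy).
`re.search` scans for the first position where the pattern succeeds.
The match spans [3:7] → '#bw#'.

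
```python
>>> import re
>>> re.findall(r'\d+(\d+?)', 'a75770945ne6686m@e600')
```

Pattern: one or more of a digit; then one or more of a digit (lazy) (captured).
One capturing group, so `findall` returns just the captured substring from each match — 3 in all.

['5', '6', '0']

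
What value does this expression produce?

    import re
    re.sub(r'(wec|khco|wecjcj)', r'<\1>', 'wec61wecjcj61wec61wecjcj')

'<wec>61<wec>jcj61<wec>61<wec>jcj'

Branches in `(...|...)` are attempted left-to-right; the first branch that allows the whole pattern to succeed is taken.
`\1` in the replacement pulls in group 1's text for each match.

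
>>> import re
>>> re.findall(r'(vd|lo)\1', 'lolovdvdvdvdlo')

['lo', 'vd', 'vd']

`\1` is not a pattern — it's the concrete string captured by group 1, re-applied verbatim.
Scanning left to right: at [0:4] match 'lolo', group 1 = 'lo'; at [4:8] match 'vdvd', group 1 = 'vd'; at [8:12] match 'vdvd', group 1 = 'vd'.
One capturing group, so `findall` returns just the captured substring from each match — 3 in all.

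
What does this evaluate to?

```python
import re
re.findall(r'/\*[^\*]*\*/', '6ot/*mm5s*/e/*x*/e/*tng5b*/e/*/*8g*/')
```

['/*mm5s*/', '/*x*/', '/*tng5b*/', '/*8g*/']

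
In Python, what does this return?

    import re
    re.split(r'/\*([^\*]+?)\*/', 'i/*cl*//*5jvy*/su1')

['i', 'cl', '', '5jvy', 'su1']

`re.split` interleaves the captured-group text with the surrounding fragments.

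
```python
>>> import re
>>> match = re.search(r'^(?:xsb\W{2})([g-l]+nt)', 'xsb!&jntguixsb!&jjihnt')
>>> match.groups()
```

('jnt',)

The pattern matches anchored at the start of the string; then the literal 'xsb', then exactly 2 of a non-word character (non-capturing group); then one or more of a character in [g-l], then the literal 'nt' (captured).
Unlike `match`, `search` isn't anchored — it looks for the pattern anywhere in the string.
The match spans [0:8] → 'xsb!&jnt'.
Captured: group 1 = 'jnt'.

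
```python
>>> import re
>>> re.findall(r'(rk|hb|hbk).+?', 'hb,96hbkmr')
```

['hb', 'hb']

Branches in `(...|...)` are attempted left-to-right; the first branch that allows the whole pattern to succeed is taken.
`findall` collects group 1 from each match (2 total).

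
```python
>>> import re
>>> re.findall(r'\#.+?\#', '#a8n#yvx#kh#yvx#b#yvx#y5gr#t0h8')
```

A non-greedy quantifier consumes as few characters as it can — just enough that the remainder of the pattern still matches from where it stops; whatever follows it matches normally.
`findall` yields the raw match text (4 of them) because the pattern has no groups.

['#a8n#', '#kh#', '#b#', '#y5gr#']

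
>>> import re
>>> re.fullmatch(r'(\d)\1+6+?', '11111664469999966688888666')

None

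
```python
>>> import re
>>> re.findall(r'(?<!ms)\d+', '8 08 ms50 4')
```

['8', '08', '0', '4']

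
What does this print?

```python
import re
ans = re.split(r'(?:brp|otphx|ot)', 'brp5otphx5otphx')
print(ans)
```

['', '5', '5', '']

Alternation isn't longest-match — the leftmost alternative that fits at this position is chosen.
Matches to split on: at [0:3] → 'brp'; at [4:9] → 'otphx'; at [10:15] → 'otphx'.
Splitting on the pattern gives 4 pieces.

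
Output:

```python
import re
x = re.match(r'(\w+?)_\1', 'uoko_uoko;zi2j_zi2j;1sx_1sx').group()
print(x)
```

uoko_uoko

After group 1 captures some text, `\1` only succeeds where that same text appears again.
With `match`, the pattern is implicitly anchored at the beginning.
The match spans [0:9] → 'uoko_uoko'.
Captured: group 1 = 'uoko'.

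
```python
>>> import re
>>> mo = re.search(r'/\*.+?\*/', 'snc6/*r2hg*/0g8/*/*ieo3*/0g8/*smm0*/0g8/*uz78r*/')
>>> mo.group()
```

Lazy quantifiers expand one character at a time until the remainder of the pattern can match.
The match spans [4:12] → '/*r2hg*/'.

'/*r2hg*/'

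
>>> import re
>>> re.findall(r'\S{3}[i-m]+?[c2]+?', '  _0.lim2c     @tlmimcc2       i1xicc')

The pattern matches exactly 3 of a non-whitespace character; then one or more of a character in [i-m] (lazy); then one or more of one of [c2] (lazy).
Scanning left to right: at [2:9] → '_0.lim2'; at [15:22] → '@tlmimc'; at [31:36] → 'i1xic'.
Since nothing is captured, `findall` lists the 3 matched substrings directly.

['_0.lim2', '@tlmimc', 'i1xic']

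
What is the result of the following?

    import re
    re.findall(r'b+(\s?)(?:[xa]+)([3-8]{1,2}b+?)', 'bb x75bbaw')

A `+?`/`*?`/`{m,n}?` starts at its minimum and grows only as far as needed for what follows to match.
Multiple groups make `findall` return tuples — one 2-tuple for the one match.

[(' ', '75b')]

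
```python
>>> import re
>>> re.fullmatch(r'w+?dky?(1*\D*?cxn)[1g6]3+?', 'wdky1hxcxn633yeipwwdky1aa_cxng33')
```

None

This matches one or more of a literal 'w' (lazy), then the literal 'dk', then optionally the literal 'y'; then zero or more of a literal '1', then zero or more of a non-digit (lazy), then the literal 'cxn' (captured); then one of [1g6], then one or more of a literal '3' (lazy).
`re.fullmatch` requires the pattern to consume the entire string.
Here the string isn't matched end-to-end, so the call returns None.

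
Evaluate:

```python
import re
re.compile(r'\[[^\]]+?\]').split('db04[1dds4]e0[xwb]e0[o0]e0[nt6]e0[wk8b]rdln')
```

Matches to split on: at [4:11] → '[1dds4]'; at [13:18] → '[xwb]'; at [20:24] → '[o0]'; at [26:31] → '[nt6]'; at [33:39] → '[wk8b]'.
Splitting on the pattern gives 6 pieces.

['db04', 'e0', 'e0', 'e0', 'e0', 'rdln']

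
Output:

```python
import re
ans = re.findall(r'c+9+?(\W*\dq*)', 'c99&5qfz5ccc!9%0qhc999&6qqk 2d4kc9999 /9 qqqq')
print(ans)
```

['9', '9', '9']

Pattern: one or more of a literal 'c', then one or more of the literal '9' (lazy); then zero or more of a non-word character, then a digit, then zero or more of the literal 'q' (captured).
A `+?`/`*?`/`{m,n}?` starts at its minimum and grows only as far as needed for what follows to match.
Matches: at [0:3] match 'c99', group 1 = '9'; at [18:21] match 'c99', group 1 = '9'; at [32:35] match 'c99', group 1 = '9'.
With a single group, `findall` returns only what that group captured — 3 items.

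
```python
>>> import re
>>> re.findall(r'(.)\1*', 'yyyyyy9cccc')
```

['y', '9', 'c']

`\1` is not a pattern — it's the concrete string captured by group 1, re-applied verbatim.
Walking the string: at [0:6] match 'yyyyyy', group 1 = 'y'; at [6:7] match '9', group 1 = '9'; at [7:11] match 'cccc', group 1 = 'c'.
With a single group, `findall` returns only what that group captured — 3 items.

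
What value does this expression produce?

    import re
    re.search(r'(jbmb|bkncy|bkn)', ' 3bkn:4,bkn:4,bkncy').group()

Unlike `match`, `search` isn't anchored — it looks for the pattern anywhere in the string.
The match spans [2:5] → 'bkn'.
Captured: group 1 = 'bkn'.

'bkn'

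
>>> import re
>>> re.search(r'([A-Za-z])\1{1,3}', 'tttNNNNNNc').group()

`\1` has to match the exact text group 1 already captured.
Unlike `match`, `search` isn't anchored — it looks for the pattern anywhere in the string.
The match spans [0:3] → 'ttt'.
Captured: group 1 = 't'.

'ttt'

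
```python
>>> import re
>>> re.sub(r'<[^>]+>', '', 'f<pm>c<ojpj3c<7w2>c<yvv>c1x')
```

Each match is replaced by ''.

'fccc1x'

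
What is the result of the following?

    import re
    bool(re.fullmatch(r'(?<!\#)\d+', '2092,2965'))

`fullmatch` succeeds only if the pattern covers the string from start to end.
Here there's no way to consume every character, so the call returns None, and `bool(None)` is False.

False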